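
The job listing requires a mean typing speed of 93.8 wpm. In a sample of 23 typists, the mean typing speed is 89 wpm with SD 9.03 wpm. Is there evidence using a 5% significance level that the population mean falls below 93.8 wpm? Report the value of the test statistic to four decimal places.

-2.5493

H0: μ = 93.8; H1: μ < 93.8 (one-sample t-test, left-tailed).
t = (x̄ − μ₀)/(s/√n) = (89 − 93.8)/(9.03/√23) = -2.5493
df = n − 1 = 22
p-value = P(T ≤ -2.5493) ≈ 0.0091
Since p ≈ 0.0091 < α = 0.05, reject H0; the data support H1.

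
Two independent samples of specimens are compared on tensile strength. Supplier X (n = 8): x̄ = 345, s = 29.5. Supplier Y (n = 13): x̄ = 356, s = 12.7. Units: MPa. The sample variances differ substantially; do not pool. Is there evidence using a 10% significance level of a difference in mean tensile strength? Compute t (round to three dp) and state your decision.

Let group 1 = supplier X, group 2 = supplier Y. H0: μ_1 = μ_2; H1: μ_1 ≠ μ_2 (Welch's two-sample t-test, two-sided).
t = (x̄_1 − x̄_2)/√(s_1²/n_1 + s_2²/n_2) = (345 − 356)/√(29.5²/8 + 12.7²/13) = -0.999
Welch–Satterthwaite df ≈ 8.62
Two-sided p-value ≈ 0.3449
Since p ≈ 0.3449 > α = 0.1, fail to reject H0; the data do not provide sufficient evidence against H0.

t = -0.999; fail to reject H0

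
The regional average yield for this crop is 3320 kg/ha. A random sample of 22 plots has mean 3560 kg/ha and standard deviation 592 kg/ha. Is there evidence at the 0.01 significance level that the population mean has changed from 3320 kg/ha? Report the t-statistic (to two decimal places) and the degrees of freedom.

t = 1.90, df = 21

H0: μ = 3320; H1: μ ≠ 3320 (one-sample t-test, two-sided).
t = (x̄ − μ₀)/(s/√n) = (3560 − 3320)/(592/√22) = 1.90
df = n − 1 = 21
Two-sided p-value ≈ 0.071
Since p ≈ 0.071 > α = 0.01, fail to reject H0; the evidence is not statistically significant.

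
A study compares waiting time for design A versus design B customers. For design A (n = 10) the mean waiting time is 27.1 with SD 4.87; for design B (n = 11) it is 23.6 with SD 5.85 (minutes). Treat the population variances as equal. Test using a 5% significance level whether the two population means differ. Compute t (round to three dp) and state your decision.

t = 1.481; fail to reject H0

Let group 1 = design A, group 2 = design B. H0: μ_1 = μ_2; H1: μ_1 ≠ μ_2 (two-sample pooled-variance t-test, two-sided).
s_p² = [(10−1)·4.87² + (11−1)·5.85²]/(10+11−2) = 29.2462
t = (27.1 − 23.6)/√[29.2462·(1/10 + 1/11)] = 1.481
df = n₁ + n₂ − 2 = 19
Two-sided p-value ≈ 0.1549
Since p ≈ 0.1549 > α = 0.05, fail to reject H0; the data do not provide sufficient evidence against H0.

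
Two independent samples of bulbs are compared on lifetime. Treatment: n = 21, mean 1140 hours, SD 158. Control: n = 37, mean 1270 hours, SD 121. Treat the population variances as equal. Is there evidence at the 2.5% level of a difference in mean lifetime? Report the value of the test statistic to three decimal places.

Let group 1 = treatment, group 2 = control. H0: μ_1 = μ_2; H1: μ_1 ≠ μ_2 (two-sample pooled-variance t-test, two-sided).
s_p² = [(21−1)·158² + (37−1)·121²]/(21+37−2) = 18327.8
t = (1140 − 1270)/√[18327.8·(1/21 + 1/37)] = -3.515
df = n₁ + n₂ − 2 = 56
Two-sided p-value ≈ 0.001
Since p ≈ 0.001 < α = 0.025, reject H0; the data support H1.

-3.515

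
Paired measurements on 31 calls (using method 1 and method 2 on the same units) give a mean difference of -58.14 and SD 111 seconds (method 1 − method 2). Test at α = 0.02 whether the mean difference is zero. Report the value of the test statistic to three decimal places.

H0: μ_d = 0; H1: μ_d ≠ 0 (paired t-test on the differences, two-sided).
t = d̄/(s_d/√n) = -58.14/(111/√31) = -2.916
df = n − 1 = 30
Two-sided p-value ≈ 0.0066
Since p ≈ 0.0066 < α = 0.02, reject H0; the data support H1.

-2.916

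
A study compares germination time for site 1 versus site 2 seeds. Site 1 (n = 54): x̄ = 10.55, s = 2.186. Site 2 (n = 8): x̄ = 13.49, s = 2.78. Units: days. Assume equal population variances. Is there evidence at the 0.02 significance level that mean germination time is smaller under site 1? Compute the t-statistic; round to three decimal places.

-3.429

Let group 1 = site 1, group 2 = site 2. H0: μ_1 = μ_2; H1: μ_1 < μ_2 (two-sample pooled-variance t-test, left-tailed).
s_p² = [(54−1)·2.186² + (8−1)·2.78²]/(54+8−2) = 5.12274
t = (10.55 − 13.49)/√[5.12274·(1/54 + 1/8)] = -3.429
df = n₁ + n₂ − 2 = 60
p-value = P(T ≤ -3.429) ≈ 0.001
Since p ≈ 0.001 < α = 0.02, reject H0; the data support H1.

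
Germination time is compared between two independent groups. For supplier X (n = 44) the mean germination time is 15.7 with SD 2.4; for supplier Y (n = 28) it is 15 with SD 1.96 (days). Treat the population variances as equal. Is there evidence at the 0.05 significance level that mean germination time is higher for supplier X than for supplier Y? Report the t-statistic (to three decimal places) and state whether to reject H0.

Let group 1 = supplier X, group 2 = supplier Y. H0: μ_1 = μ_2; H1: μ_1 > μ_2 (two-sample pooled-variance t-test, right-tailed).
s_p² = [(44−1)·2.4² + (28−1)·1.96²]/(44+28−2) = 5.02005
t = (15.7 − 15)/√[5.02005·(1/44 + 1/28)] = 1.292
df = n₁ + n₂ − 2 = 70
p-value = P(T ≥ 1.292) ≈ 0.1002
Since p ≈ 0.1002 > α = 0.05, fail to reject H0; the evidence is not statistically significant.

t = 1.292; fail to reject H0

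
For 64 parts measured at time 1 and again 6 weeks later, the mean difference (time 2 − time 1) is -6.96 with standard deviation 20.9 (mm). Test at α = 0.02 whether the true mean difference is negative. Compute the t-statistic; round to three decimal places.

H0: μ_d = 0; H1: μ_d < 0 (paired t-test on the differences, left-tailed).
t = d̄/(s_d/√n) = -6.96/(20.9/√64) = -2.664
df = n − 1 = 63
p-value = P(T ≤ -2.664) ≈ 0.005
Since p ≈ 0.005 < α = 0.02, reject H0; the evidence is statistically significant.

-2.664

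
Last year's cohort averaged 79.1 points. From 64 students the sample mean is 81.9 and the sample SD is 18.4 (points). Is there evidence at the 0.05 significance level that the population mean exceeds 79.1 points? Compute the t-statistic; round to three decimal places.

1.217

H0: μ = 79.1; H1: μ > 79.1 (one-sample t-test, right-tailed).
t = (x̄ − μ₀)/(s/√n) = (81.9 − 79.1)/(18.4/√64) = 1.217
df = n − 1 = 63
p-value = P(T ≥ 1.217) ≈ 0.1140
Since p ≈ 0.1140 > α = 0.05, fail to reject H0; the evidence is not statistically significant.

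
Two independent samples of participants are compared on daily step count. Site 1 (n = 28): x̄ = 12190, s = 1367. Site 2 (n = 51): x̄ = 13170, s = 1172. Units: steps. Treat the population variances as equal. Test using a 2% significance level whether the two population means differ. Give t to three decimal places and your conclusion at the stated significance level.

Let group 1 = site 1, group 2 = site 2. H0: μ_1 = μ_2; H1: μ_1 ≠ μ_2 (two-sample pooled-variance t-test, two-sided).
s_p² = [(28−1)·1367² + (51−1)·1172²]/(28+51−2) = 1547190
t = (12190 − 13170)/√[1547190·(1/28 + 1/51)] = -3.350
df = n₁ + n₂ − 2 = 77
Two-sided p-value ≈ 0.001
Since p ≈ 0.001 < α = 0.02, reject H0; the data support H1.

t = -3.350; reject H0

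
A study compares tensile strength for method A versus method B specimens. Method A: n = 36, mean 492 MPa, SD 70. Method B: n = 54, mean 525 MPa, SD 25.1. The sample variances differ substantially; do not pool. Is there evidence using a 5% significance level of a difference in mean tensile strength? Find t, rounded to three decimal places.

-2.715

Let group 1 = method A, group 2 = method B. H0: μ_1 = μ_2; H1: μ_1 ≠ μ_2 (Welch's two-sample t-test, two-sided).
t = (x̄_1 − x̄_2)/√(s_1²/n_1 + s_2²/n_2) = (492 − 525)/√(70²/36 + 25.1²/54) = -2.715
Welch–Satterthwaite df ≈ 41.06
Two-sided p-value ≈ 0.0097
Since p ≈ 0.0097 < α = 0.05, reject H0; the data support H1.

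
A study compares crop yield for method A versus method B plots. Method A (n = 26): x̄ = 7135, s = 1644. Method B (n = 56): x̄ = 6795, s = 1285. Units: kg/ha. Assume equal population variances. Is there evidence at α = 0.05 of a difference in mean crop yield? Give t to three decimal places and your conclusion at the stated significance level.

Let group 1 = method A, group 2 = method B. H0: μ_1 = μ_2; H1: μ_1 ≠ μ_2 (two-sample pooled-variance t-test, two-sided).
s_p² = [(26−1)·1644² + (56−1)·1285²]/(26+56−2) = 1979820
t = (7135 − 6795)/√[1979820·(1/26 + 1/56)] = 1.018
df = n₁ + n₂ − 2 = 80
Two-sided p-value ≈ 0.3116
Since p ≈ 0.3116 > α = 0.05, fail to reject H0; the data do not provide sufficient evidence against H0.

t = 1.018; fail to reject H0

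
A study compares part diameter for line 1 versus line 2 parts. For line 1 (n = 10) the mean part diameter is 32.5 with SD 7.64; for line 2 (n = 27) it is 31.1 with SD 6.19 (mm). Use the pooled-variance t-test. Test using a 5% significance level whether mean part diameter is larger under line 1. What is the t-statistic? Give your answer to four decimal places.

Let group 1 = line 1, group 2 = line 2. H0: μ_1 = μ_2; H1: μ_1 > μ_2 (two-sample pooled-variance t-test, right-tailed).
s_p² = [(10−1)·7.64² + (27−1)·6.19²]/(10+27−2) = 43.4727
t = (32.5 − 31.1)/√[43.4727·(1/10 + 1/27)] = 0.5736
df = n₁ + n₂ − 2 = 35
p-value = P(T ≥ 0.5736) ≈ 0.2850
Since p ≈ 0.2850 > α = 0.05, fail to reject H0; the data do not provide sufficient evidence against H0.

0.5736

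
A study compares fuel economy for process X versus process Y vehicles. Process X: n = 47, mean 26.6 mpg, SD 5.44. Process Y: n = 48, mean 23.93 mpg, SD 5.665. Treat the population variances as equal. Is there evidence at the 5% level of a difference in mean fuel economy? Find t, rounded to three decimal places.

2.342

Let group 1 = process X, group 2 = process Y. H0: μ_1 = μ_2; H1: μ_1 ≠ μ_2 (two-sample pooled-variance t-test, two-sided).
s_p² = [(47−1)·5.44² + (48−1)·5.665²]/(47+48−2) = 30.8563
t = (26.6 − 23.93)/√[30.8563·(1/47 + 1/48)] = 2.342
df = n₁ + n₂ − 2 = 93
Two-sided p-value ≈ 0.0213
Since p ≈ 0.0213 < α = 0.05, reject H0; the evidence is statistically significant.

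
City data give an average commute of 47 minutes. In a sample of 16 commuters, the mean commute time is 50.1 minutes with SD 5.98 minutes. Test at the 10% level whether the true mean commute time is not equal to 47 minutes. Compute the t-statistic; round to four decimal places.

H0: μ = 47; H1: μ ≠ 47 (one-sample t-test, two-sided).
t = (x̄ − μ₀)/(s/√n) = (50.1 − 47)/(5.98/√16) = 2.0736
df = n − 1 = 15
Two-sided p-value ≈ 0.056
Since p ≈ 0.056 < α = 0.1, reject H0; the data support H1.

2.0736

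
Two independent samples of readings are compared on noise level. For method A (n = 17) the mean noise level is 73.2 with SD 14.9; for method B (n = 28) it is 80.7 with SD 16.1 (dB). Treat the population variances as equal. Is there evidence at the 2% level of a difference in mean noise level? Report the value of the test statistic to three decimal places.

Let group 1 = method A, group 2 = method B. H0: μ_1 = μ_2; H1: μ_1 ≠ μ_2 (two-sample pooled-variance t-test, two-sided).
s_p² = [(17−1)·14.9² + (28−1)·16.1²]/(17+28−2) = 245.368
t = (73.2 − 80.7)/√[245.368·(1/17 + 1/28)] = -1.557
df = n₁ + n₂ − 2 = 43
Two-sided p-value ≈ 0.1267
Since p ≈ 0.1267 > α = 0.02, fail to reject H0; the evidence is not statistically significant.

-1.557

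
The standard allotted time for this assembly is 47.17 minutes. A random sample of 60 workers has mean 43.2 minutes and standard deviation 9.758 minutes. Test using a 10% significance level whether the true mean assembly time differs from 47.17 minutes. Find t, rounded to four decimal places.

H0: μ = 47.17; H1: μ ≠ 47.17 (one-sample t-test, two-sided).
t = (x̄ − μ₀)/(s/√n) = (43.2 − 47.17)/(9.758/√60) = -3.1514
df = n − 1 = 59
Two-sided p-value ≈ 0.0026
Since p ≈ 0.0026 < α = 0.1, reject H0; the data support H1.

-3.1514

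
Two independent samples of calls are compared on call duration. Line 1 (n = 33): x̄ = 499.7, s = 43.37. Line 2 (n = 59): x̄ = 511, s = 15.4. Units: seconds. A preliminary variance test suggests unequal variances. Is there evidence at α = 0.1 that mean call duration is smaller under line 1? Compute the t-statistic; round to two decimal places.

Let group 1 = line 1, group 2 = line 2. H0: μ_1 = μ_2; H1: μ_1 < μ_2 (Welch's two-sample t-test, left-tailed).
t = (x̄_1 − x̄_2)/√(s_1²/n_1 + s_2²/n_2) = (499.7 − 511)/√(43.37²/33 + 15.4²/59) = -1.45
Welch–Satterthwaite df ≈ 36.57
p-value = P(T ≤ -1.45) ≈ 0.078
Since p ≈ 0.078 < α = 0.1, reject H0; the evidence is statistically significant.

-1.45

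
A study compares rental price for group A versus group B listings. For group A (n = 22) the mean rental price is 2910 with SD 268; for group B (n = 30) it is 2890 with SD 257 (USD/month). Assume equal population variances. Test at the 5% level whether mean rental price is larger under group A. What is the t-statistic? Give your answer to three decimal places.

Let group 1 = group A, group 2 = group B. H0: μ_1 = μ_2; H1: μ_1 > μ_2 (two-sample pooled-variance t-test, right-tailed).
s_p² = [(22−1)·268² + (30−1)·257²]/(22+30−2) = 68474.5
t = (2910 − 2890)/√[68474.5·(1/22 + 1/30)] = 0.272
df = n₁ + n₂ − 2 = 50
p-value = P(T ≥ 0.272) ≈ 0.3933
Since p ≈ 0.3933 > α = 0.05, fail to reject H0; the evidence is not statistically significant.

0.272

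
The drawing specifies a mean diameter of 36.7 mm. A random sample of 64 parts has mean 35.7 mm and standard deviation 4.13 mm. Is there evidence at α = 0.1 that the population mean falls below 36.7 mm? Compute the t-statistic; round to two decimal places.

H0: μ = 36.7; H1: μ < 36.7 (one-sample t-test, left-tailed).
t = (x̄ − μ₀)/(s/√n) = (35.7 − 36.7)/(4.13/√64) = -1.94
df = n − 1 = 63
p-value = P(T ≤ -1.94) ≈ 0.029
Since p ≈ 0.029 < α = 0.1, reject H0; the data support H1.

-1.94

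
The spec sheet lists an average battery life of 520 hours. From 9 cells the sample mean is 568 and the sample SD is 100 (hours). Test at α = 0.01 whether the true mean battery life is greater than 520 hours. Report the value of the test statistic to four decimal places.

H0: μ = 520; H1: μ > 520 (one-sample t-test, right-tailed).
t = (x̄ − μ₀)/(s/√n) = (568 − 520)/(100/√9) = 1.4400
df = n − 1 = 8
p-value = P(T ≥ 1.4400) ≈ 0.094
Since p ≈ 0.094 > α = 0.01, fail to reject H0; the evidence is not statistically significant.

1.4400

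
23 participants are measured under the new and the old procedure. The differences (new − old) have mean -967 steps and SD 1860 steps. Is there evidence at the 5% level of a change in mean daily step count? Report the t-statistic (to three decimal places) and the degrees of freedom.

H0: μ_d = 0; H1: μ_d ≠ 0 (paired t-test on the differences, two-sided).
t = d̄/(s_d/√n) = -967/(1860/√23) = -2.493
df = n − 1 = 22
Two-sided p-value ≈ 0.0207
Since p ≈ 0.0207 < α = 0.05, reject H0; the evidence is statistically significant.

t = -2.493, df = 22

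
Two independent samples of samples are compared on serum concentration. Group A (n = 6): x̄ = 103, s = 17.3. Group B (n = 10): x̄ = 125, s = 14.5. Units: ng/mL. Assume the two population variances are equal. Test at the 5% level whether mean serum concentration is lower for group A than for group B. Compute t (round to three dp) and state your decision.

t = -2.738; reject H0

Let group 1 = group A, group 2 = group B. H0: μ_1 = μ_2; H1: μ_1 < μ_2 (two-sample pooled-variance t-test, left-tailed).
s_p² = [(6−1)·17.3² + (10−1)·14.5²]/(6+10−2) = 242.05
t = (103 − 125)/√[242.05·(1/6 + 1/10)] = -2.738
df = n₁ + n₂ − 2 = 14
p-value = P(T ≤ -2.738) ≈ 0.0080
Since p ≈ 0.0080 < α = 0.05, reject H0; the evidence is statistically significant.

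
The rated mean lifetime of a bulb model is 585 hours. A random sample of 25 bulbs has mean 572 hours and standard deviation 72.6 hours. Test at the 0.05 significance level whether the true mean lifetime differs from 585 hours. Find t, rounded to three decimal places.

-0.895

H0: μ = 585; H1: μ ≠ 585 (one-sample t-test, two-sided).
t = (x̄ − μ₀)/(s/√n) = (572 − 585)/(72.6/√25) = -0.895
df = n − 1 = 24
Two-sided p-value ≈ 0.3795
Since p ≈ 0.3795 > α = 0.05, fail to reject H0; the evidence is not statistically significant.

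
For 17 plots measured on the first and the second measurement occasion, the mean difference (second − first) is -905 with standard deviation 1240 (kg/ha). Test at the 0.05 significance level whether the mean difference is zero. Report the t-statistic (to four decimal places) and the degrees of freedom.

t = -3.0092, df = 16

H0: μ_d = 0; H1: μ_d ≠ 0 (paired t-test on the differences, two-sided).
t = d̄/(s_d/√n) = -905/(1240/√17) = -3.0092
df = n − 1 = 16
Two-sided p-value ≈ 0.008
Since p ≈ 0.008 < α = 0.05, reject H0; the evidence is statistically significant.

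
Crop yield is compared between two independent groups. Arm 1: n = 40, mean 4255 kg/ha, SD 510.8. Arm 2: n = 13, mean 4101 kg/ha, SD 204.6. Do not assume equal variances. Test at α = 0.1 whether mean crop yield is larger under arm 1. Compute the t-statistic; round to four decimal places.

1.5602

Let group 1 = arm 1, group 2 = arm 2. H0: μ_1 = μ_2; H1: μ_1 > μ_2 (Welch's two-sample t-test, right-tailed).
t = (x̄_1 − x̄_2)/√(s_1²/n_1 + s_2²/n_2) = (4255 − 4101)/√(510.8²/40 + 204.6²/13) = 1.5602
Welch–Satterthwaite df ≈ 48.55
p-value = P(T ≥ 1.5602) ≈ 0.0626
Since p ≈ 0.0626 < α = 0.1, reject H0; the data support H1.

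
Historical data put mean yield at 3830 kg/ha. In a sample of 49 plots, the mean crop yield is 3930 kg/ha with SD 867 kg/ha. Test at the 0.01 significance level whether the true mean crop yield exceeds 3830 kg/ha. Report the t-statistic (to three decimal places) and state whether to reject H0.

t = 0.807; fail to reject H0

H0: μ = 3830; H1: μ > 3830 (one-sample t-test, right-tailed).
t = (x̄ − μ₀)/(s/√n) = (3930 − 3830)/(867/√49) = 0.807
df = n − 1 = 48
p-value = P(T ≥ 0.807) ≈ 0.212
Since p ≈ 0.212 > α = 0.01, fail to reject H0; the data do not provide sufficient evidence against H0.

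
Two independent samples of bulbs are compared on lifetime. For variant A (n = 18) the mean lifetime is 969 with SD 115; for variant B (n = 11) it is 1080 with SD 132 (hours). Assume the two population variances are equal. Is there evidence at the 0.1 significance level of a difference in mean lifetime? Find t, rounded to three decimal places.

-2.386

Let group 1 = variant A, group 2 = variant B. H0: μ_1 = μ_2; H1: μ_1 ≠ μ_2 (two-sample pooled-variance t-test, two-sided).
s_p² = [(18−1)·115² + (11−1)·132²]/(18+11−2) = 14780.2
t = (969 − 1080)/√[14780.2·(1/18 + 1/11)] = -2.386
df = n₁ + n₂ − 2 = 27
Two-sided p-value ≈ 0.024
Since p ≈ 0.024 < α = 0.1, reject H0; the evidence is statistically significant.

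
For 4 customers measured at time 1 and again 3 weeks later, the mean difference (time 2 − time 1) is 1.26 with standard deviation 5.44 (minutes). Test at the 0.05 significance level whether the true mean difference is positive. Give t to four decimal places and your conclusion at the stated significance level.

H0: μ_d = 0; H1: μ_d > 0 (paired t-test on the differences, right-tailed).
t = d̄/(s_d/√n) = 1.26/(5.44/√4) = 0.4632
df = n − 1 = 3
p-value = P(T ≥ 0.4632) ≈ 0.337
Since p ≈ 0.337 > α = 0.05, fail to reject H0; the data do not provide sufficient evidence against H0.

t = 0.4632; fail to reject H0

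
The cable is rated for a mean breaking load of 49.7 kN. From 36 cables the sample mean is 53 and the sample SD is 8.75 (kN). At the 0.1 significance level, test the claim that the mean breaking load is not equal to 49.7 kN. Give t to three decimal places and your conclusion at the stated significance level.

H0: μ = 49.7; H1: μ ≠ 49.7 (one-sample t-test, two-sided).
t = (x̄ − μ₀)/(s/√n) = (53 − 49.7)/(8.75/√36) = 2.263
df = n − 1 = 35
Two-sided p-value ≈ 0.030
Since p ≈ 0.030 < α = 0.1, reject H0; the data support H1.

t = 2.263; reject H0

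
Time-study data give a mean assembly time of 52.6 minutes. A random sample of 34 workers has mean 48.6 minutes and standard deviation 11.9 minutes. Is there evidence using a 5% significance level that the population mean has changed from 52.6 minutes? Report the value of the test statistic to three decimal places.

H0: μ = 52.6; H1: μ ≠ 52.6 (one-sample t-test, two-sided).
t = (x̄ − μ₀)/(s/√n) = (48.6 − 52.6)/(11.9/√34) = -1.960
df = n − 1 = 33
Two-sided p-value ≈ 0.058
Since p ≈ 0.058 > α = 0.05, fail to reject H0; the evidence is not statistically significant.

-1.960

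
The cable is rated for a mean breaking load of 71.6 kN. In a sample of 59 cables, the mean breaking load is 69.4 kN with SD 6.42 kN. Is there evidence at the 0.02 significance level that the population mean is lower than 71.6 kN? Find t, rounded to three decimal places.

-2.632

H0: μ = 71.6; H1: μ < 71.6 (one-sample t-test, left-tailed).
t = (x̄ − μ₀)/(s/√n) = (69.4 − 71.6)/(6.42/√59) = -2.632
df = n − 1 = 58
p-value = P(T ≤ -2.632) ≈ 0.005
Since p ≈ 0.005 < α = 0.02, reject H0; the data support H1.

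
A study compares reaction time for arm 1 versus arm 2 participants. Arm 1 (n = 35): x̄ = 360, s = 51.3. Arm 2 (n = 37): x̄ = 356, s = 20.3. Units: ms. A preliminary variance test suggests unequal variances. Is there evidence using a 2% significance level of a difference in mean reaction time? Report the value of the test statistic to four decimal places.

Let group 1 = arm 1, group 2 = arm 2. H0: μ_1 = μ_2; H1: μ_1 ≠ μ_2 (Welch's two-sample t-test, two-sided).
t = (x̄_1 − x̄_2)/√(s_1²/n_1 + s_2²/n_2) = (360 − 356)/√(51.3²/35 + 20.3²/37) = 0.4305
Welch–Satterthwaite df ≈ 43.91
Two-sided p-value ≈ 0.6689
Since p ≈ 0.6689 > α = 0.02, fail to reject H0; the evidence is not statistically significant.

0.4305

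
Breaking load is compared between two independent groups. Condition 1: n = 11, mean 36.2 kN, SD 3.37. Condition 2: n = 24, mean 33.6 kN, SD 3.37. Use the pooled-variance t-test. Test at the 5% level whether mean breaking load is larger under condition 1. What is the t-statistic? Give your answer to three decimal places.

2.119

Let group 1 = condition 1, group 2 = condition 2. H0: μ_1 = μ_2; H1: μ_1 > μ_2 (two-sample pooled-variance t-test, right-tailed).
s_p² = [(11−1)·3.37² + (24−1)·3.37²]/(11+24−2) = 11.3569
t = (36.2 − 33.6)/√[11.3569·(1/11 + 1/24)] = 2.119
df = n₁ + n₂ − 2 = 33
p-value = P(T ≥ 2.119) ≈ 0.0209
Since p ≈ 0.0209 < α = 0.05, reject H0; the data support H1.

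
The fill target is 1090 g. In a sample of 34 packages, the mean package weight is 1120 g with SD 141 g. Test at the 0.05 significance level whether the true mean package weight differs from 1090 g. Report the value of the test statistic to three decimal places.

1.241

H0: μ = 1090; H1: μ ≠ 1090 (one-sample t-test, two-sided).
t = (x̄ − μ₀)/(s/√n) = (1120 − 1090)/(141/√34) = 1.241
df = n − 1 = 33
Two-sided p-value ≈ 0.223
Since p ≈ 0.223 > α = 0.05, fail to reject H0; the data do not provide sufficient evidence against H0.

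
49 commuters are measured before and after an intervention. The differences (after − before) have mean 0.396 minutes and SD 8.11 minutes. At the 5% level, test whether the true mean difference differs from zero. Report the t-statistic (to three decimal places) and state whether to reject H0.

t = 0.342; fail to reject H0

H0: μ_d = 0; H1: μ_d ≠ 0 (paired t-test on the differences, two-sided).
t = d̄/(s_d/√n) = 0.396/(8.11/√49) = 0.342
df = n − 1 = 48
Two-sided p-value ≈ 0.734
Since p ≈ 0.734 > α = 0.05, fail to reject H0; the evidence is not statistically significant.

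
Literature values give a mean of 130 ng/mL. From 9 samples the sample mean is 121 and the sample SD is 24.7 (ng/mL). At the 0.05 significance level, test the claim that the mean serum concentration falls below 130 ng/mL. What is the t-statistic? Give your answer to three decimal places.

H0: μ = 130; H1: μ < 130 (one-sample t-test, left-tailed).
t = (x̄ − μ₀)/(s/√n) = (121 − 130)/(24.7/√9) = -1.093
df = n − 1 = 8
p-value = P(T ≤ -1.093) ≈ 0.153
Since p ≈ 0.153 > α = 0.05, fail to reject H0; the data do not provide sufficient evidence against H0.

-1.093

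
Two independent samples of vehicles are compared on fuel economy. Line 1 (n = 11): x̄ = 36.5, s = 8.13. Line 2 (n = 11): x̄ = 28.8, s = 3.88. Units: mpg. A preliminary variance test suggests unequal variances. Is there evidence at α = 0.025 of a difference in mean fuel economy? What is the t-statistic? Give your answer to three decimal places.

2.835

Let group 1 = line 1, group 2 = line 2. H0: μ_1 = μ_2; H1: μ_1 ≠ μ_2 (Welch's two-sample t-test, two-sided).
t = (x̄_1 − x̄_2)/√(s_1²/n_1 + s_2²/n_2) = (36.5 − 28.8)/√(8.13²/11 + 3.88²/11) = 2.835
Welch–Satterthwaite df ≈ 14.33
Two-sided p-value ≈ 0.013
Since p ≈ 0.013 < α = 0.025, reject H0; the data support H1.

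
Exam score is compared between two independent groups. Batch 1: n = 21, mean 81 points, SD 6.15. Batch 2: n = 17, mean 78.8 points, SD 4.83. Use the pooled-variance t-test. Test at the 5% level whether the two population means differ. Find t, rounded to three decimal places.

Let group 1 = batch 1, group 2 = batch 2. H0: μ_1 = μ_2; H1: μ_1 ≠ μ_2 (two-sample pooled-variance t-test, two-sided).
s_p² = [(21−1)·6.15² + (17−1)·4.83²]/(21+17−2) = 31.3809
t = (81 − 78.8)/√[31.3809·(1/21 + 1/17)] = 1.204
df = n₁ + n₂ − 2 = 36
Two-sided p-value ≈ 0.237
Since p ≈ 0.237 > α = 0.05, fail to reject H0; the evidence is not statistically significant.

1.204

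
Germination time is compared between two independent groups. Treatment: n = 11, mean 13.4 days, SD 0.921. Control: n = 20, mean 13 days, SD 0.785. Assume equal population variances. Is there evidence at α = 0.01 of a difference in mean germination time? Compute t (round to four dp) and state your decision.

Let group 1 = treatment, group 2 = control. H0: μ_1 = μ_2; H1: μ_1 ≠ μ_2 (two-sample pooled-variance t-test, two-sided).
s_p² = [(11−1)·0.921² + (20−1)·0.785²]/(11+20−2) = 0.696231
t = (13.4 − 13)/√[0.696231·(1/11 + 1/20)] = 1.2771
df = n₁ + n₂ − 2 = 29
Two-sided p-value ≈ 0.2117
Since p ≈ 0.2117 > α = 0.01, fail to reject H0; the data do not provide sufficient evidence against H0.

t = 1.2771; fail to reject H0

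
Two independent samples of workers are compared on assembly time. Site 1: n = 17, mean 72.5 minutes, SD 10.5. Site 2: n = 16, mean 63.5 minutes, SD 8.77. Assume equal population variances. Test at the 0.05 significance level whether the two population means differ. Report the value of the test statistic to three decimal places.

2.663

Let group 1 = site 1, group 2 = site 2. H0: μ_1 = μ_2; H1: μ_1 ≠ μ_2 (two-sample pooled-variance t-test, two-sided).
s_p² = [(17−1)·10.5² + (16−1)·8.77²]/(17+16−2) = 94.1191
t = (72.5 − 63.5)/√[94.1191·(1/17 + 1/16)] = 2.663
df = n₁ + n₂ − 2 = 31
Two-sided p-value ≈ 0.0122
Since p ≈ 0.0122 < α = 0.05, reject H0; the data support H1.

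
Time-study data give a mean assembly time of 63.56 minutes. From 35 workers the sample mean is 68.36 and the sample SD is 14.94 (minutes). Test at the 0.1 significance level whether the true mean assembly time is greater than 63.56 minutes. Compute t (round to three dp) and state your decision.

t = 1.901; reject H0

H0: μ = 63.56; H1: μ > 63.56 (one-sample t-test, right-tailed).
t = (x̄ − μ₀)/(s/√n) = (68.36 − 63.56)/(14.94/√35) = 1.901
df = n − 1 = 34
p-value = P(T ≥ 1.901) ≈ 0.033
Since p ≈ 0.033 < α = 0.1, reject H0; the evidence is statistically significant.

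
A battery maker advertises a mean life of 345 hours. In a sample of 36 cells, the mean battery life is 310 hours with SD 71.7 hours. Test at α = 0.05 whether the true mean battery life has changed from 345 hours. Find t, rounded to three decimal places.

H0: μ = 345; H1: μ ≠ 345 (one-sample t-test, two-sided).
t = (x̄ − μ₀)/(s/√n) = (310 − 345)/(71.7/√36) = -2.929
df = n − 1 = 35
Two-sided p-value ≈ 0.006
Since p ≈ 0.006 < α = 0.05, reject H0; the evidence is statistically significant.

-2.929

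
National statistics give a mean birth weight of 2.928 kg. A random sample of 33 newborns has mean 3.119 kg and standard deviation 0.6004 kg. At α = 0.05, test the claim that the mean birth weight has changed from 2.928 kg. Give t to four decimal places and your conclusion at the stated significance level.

t = 1.8275; fail to reject H0

H0: μ = 2.928; H1: μ ≠ 2.928 (one-sample t-test, two-sided).
t = (x̄ − μ₀)/(s/√n) = (3.119 − 2.928)/(0.6004/√33) = 1.8275
df = n − 1 = 32
Two-sided p-value ≈ 0.077
Since p ≈ 0.077 > α = 0.05, fail to reject H0; the evidence is not statistically significant.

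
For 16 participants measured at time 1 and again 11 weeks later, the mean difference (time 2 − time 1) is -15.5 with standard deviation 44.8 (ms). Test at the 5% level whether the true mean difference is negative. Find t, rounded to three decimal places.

H0: μ_d = 0; H1: μ_d < 0 (paired t-test on the differences, left-tailed).
t = d̄/(s_d/√n) = -15.5/(44.8/√16) = -1.384
df = n − 1 = 15
p-value = P(T ≤ -1.384) ≈ 0.0933
Since p ≈ 0.0933 > α = 0.05, fail to reject H0; the evidence is not statistically significant.

-1.384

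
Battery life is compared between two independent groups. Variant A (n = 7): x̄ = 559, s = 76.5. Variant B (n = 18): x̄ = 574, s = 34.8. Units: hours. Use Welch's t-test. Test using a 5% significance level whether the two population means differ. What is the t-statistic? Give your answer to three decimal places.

Let group 1 = variant A, group 2 = variant B. H0: μ_1 = μ_2; H1: μ_1 ≠ μ_2 (Welch's two-sample t-test, two-sided).
t = (x̄_1 − x̄_2)/√(s_1²/n_1 + s_2²/n_2) = (559 − 574)/√(76.5²/7 + 34.8²/18) = -0.499
Welch–Satterthwaite df ≈ 6.99
Two-sided p-value ≈ 0.6330
Since p ≈ 0.6330 > α = 0.05, fail to reject H0; the data do not provide sufficient evidence against H0.

-0.499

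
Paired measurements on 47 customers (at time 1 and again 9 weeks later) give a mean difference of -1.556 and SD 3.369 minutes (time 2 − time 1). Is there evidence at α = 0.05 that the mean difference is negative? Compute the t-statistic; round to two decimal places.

-3.17

H0: μ_d = 0; H1: μ_d < 0 (paired t-test on the differences, left-tailed).
t = d̄/(s_d/√n) = -1.556/(3.369/√47) = -3.17
df = n − 1 = 46
p-value = P(T ≤ -3.17) ≈ 0.001
Since p ≈ 0.001 < α = 0.05, reject H0; the evidence is statistically significant.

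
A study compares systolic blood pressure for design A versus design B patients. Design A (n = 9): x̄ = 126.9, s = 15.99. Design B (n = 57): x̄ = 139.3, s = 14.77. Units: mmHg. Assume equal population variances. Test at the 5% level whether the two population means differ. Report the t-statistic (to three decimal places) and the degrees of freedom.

Let group 1 = design A, group 2 = design B. H0: μ_1 = μ_2; H1: μ_1 ≠ μ_2 (two-sample pooled-variance t-test, two-sided).
s_p² = [(9−1)·15.99² + (57−1)·14.77²]/(9+57−2) = 222.844
t = (126.9 − 139.3)/√[222.844·(1/9 + 1/57)] = -2.316
df = n₁ + n₂ − 2 = 64
Two-sided p-value ≈ 0.024
Since p ≈ 0.024 < α = 0.05, reject H0; the evidence is statistically significant.

t = -2.316, df = 64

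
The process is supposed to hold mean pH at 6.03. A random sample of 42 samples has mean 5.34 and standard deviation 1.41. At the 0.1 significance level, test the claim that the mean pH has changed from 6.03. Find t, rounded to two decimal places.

-3.17

H0: μ = 6.03; H1: μ ≠ 6.03 (one-sample t-test, two-sided).
t = (x̄ − μ₀)/(s/√n) = (5.34 − 6.03)/(1.41/√42) = -3.17
df = n − 1 = 41
Two-sided p-value ≈ 0.003
Since p ≈ 0.003 < α = 0.1, reject H0; the evidence is statistically significant.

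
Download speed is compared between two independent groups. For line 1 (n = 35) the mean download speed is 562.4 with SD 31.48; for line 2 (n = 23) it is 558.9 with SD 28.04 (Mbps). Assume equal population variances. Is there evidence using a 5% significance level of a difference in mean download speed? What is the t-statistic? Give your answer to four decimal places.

0.4321

Let group 1 = line 1, group 2 = line 2. H0: μ_1 = μ_2; H1: μ_1 ≠ μ_2 (two-sample pooled-variance t-test, two-sided).
s_p² = [(35−1)·31.48² + (23−1)·28.04²]/(35+23−2) = 910.553
t = (562.4 − 558.9)/√[910.553·(1/35 + 1/23)] = 0.4321
df = n₁ + n₂ − 2 = 56
Two-sided p-value ≈ 0.667
Since p ≈ 0.667 > α = 0.05, fail to reject H0; the evidence is not statistically significant.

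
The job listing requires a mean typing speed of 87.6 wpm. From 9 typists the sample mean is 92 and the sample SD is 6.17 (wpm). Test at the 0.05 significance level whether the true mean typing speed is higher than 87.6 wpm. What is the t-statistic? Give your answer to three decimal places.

2.139

H0: μ = 87.6; H1: μ > 87.6 (one-sample t-test, right-tailed).
t = (x̄ − μ₀)/(s/√n) = (92 − 87.6)/(6.17/√9) = 2.139
df = n − 1 = 8
p-value = P(T ≥ 2.139) ≈ 0.0324
Since p ≈ 0.0324 < α = 0.05, reject H0; the data support H1.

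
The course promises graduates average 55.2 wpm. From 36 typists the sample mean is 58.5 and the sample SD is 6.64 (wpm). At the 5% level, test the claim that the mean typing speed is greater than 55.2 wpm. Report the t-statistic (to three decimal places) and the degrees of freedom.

t = 2.982, df = 35

H0: μ = 55.2; H1: μ > 55.2 (one-sample t-test, right-tailed).
t = (x̄ − μ₀)/(s/√n) = (58.5 − 55.2)/(6.64/√36) = 2.982
df = n − 1 = 35
p-value = P(T ≥ 2.982) ≈ 0.003
Since p ≈ 0.003 < α = 0.05, reject H0; the evidence is statistically significant.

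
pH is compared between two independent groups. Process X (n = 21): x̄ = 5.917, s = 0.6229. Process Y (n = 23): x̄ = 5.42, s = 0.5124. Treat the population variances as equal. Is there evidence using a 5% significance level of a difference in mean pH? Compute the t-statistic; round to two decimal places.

Let group 1 = process X, group 2 = process Y. H0: μ_1 = μ_2; H1: μ_1 ≠ μ_2 (two-sample pooled-variance t-test, two-sided).
s_p² = [(21−1)·0.6229² + (23−1)·0.5124²]/(21+23−2) = 0.322292
t = (5.917 − 5.42)/√[0.322292·(1/21 + 1/23)] = 2.90
df = n₁ + n₂ − 2 = 42
Two-sided p-value ≈ 0.006
Since p ≈ 0.006 < α = 0.05, reject H0; the evidence is statistically significant.

2.90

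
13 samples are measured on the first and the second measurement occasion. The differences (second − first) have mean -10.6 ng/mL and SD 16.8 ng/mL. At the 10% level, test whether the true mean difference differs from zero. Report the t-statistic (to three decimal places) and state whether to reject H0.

H0: μ_d = 0; H1: μ_d ≠ 0 (paired t-test on the differences, two-sided).
t = d̄/(s_d/√n) = -10.6/(16.8/√13) = -2.275
df = n − 1 = 12
Two-sided p-value ≈ 0.0421
Since p ≈ 0.0421 < α = 0.1, reject H0; the evidence is statistically significant.

t = -2.275; reject H0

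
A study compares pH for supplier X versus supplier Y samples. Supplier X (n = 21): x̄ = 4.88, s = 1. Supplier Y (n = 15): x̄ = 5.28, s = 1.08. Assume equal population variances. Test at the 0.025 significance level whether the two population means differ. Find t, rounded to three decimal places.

-1.145

Let group 1 = supplier X, group 2 = supplier Y. H0: μ_1 = μ_2; H1: μ_1 ≠ μ_2 (two-sample pooled-variance t-test, two-sided).
s_p² = [(21−1)·1² + (15−1)·1.08²]/(21+15−2) = 1.06852
t = (4.88 − 5.28)/√[1.06852·(1/21 + 1/15)] = -1.145
df = n₁ + n₂ − 2 = 34
Two-sided p-value ≈ 0.2603
Since p ≈ 0.2603 > α = 0.025, fail to reject H0; the data do not provide sufficient evidence against H0.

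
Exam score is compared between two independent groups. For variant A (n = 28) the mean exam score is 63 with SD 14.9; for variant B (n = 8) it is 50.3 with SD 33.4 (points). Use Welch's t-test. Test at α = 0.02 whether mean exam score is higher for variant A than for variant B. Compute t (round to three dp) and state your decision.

t = 1.046; fail to reject H0

Let group 1 = variant A, group 2 = variant B. H0: μ_1 = μ_2; H1: μ_1 > μ_2 (Welch's two-sample t-test, right-tailed).
t = (x̄_1 − x̄_2)/√(s_1²/n_1 + s_2²/n_2) = (63 − 50.3)/√(14.9²/28 + 33.4²/8) = 1.046
Welch–Satterthwaite df ≈ 7.81
p-value = P(T ≥ 1.046) ≈ 0.1634
Since p ≈ 0.1634 > α = 0.02, fail to reject H0; the data do not provide sufficient evidence against H0.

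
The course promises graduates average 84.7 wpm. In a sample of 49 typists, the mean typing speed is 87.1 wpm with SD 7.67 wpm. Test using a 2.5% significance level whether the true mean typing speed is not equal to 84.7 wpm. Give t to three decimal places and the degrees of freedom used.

H0: μ = 84.7; H1: μ ≠ 84.7 (one-sample t-test, two-sided).
t = (x̄ − μ₀)/(s/√n) = (87.1 − 84.7)/(7.67/√49) = 2.190
df = n − 1 = 48
Two-sided p-value ≈ 0.033
Since p ≈ 0.033 > α = 0.025, fail to reject H0; the data do not provide sufficient evidence against H0.

t = 2.190, df = 48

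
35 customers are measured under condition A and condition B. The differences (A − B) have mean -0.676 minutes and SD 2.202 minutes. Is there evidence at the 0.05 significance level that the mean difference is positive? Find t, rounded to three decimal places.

H0: μ_d = 0; H1: μ_d > 0 (paired t-test on the differences, right-tailed).
t = d̄/(s_d/√n) = -0.676/(2.202/√35) = -1.816
df = n − 1 = 34
p-value = P(T ≥ -1.816) ≈ 0.961
Since p ≈ 0.961 > α = 0.05, fail to reject H0; the data do not provide sufficient evidence against H0.

-1.816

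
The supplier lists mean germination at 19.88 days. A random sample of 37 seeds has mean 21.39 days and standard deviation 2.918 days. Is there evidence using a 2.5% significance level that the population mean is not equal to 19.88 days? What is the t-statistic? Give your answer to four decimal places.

3.1477

H0: μ = 19.88; H1: μ ≠ 19.88 (one-sample t-test, two-sided).
t = (x̄ − μ₀)/(s/√n) = (21.39 − 19.88)/(2.918/√37) = 3.1477
df = n − 1 = 36
Two-sided p-value ≈ 0.003
Since p ≈ 0.003 < α = 0.025, reject H0; the evidence is statistically significant.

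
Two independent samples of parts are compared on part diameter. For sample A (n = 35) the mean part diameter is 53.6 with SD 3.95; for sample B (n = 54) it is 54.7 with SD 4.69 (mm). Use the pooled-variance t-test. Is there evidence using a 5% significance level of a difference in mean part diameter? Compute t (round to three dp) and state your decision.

Let group 1 = sample A, group 2 = sample B. H0: μ_1 = μ_2; H1: μ_1 ≠ μ_2 (two-sample pooled-variance t-test, two-sided).
s_p² = [(35−1)·3.95² + (54−1)·4.69²]/(35+54−2) = 19.4975
t = (53.6 − 54.7)/√[19.4975·(1/35 + 1/54)] = -1.148
df = n₁ + n₂ − 2 = 87
Two-sided p-value ≈ 0.2541
Since p ≈ 0.2541 > α = 0.05, fail to reject H0; the evidence is not statistically significant.

t = -1.148; fail to reject H0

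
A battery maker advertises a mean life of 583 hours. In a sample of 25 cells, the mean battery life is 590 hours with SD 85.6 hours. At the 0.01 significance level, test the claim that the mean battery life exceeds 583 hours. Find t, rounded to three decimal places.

0.409

H0: μ = 583; H1: μ > 583 (one-sample t-test, right-tailed).
t = (x̄ − μ₀)/(s/√n) = (590 − 583)/(85.6/√25) = 0.409
df = n − 1 = 24
p-value = P(T ≥ 0.409) ≈ 0.343
Since p ≈ 0.343 > α = 0.01, fail to reject H0; the evidence is not statistically significant.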